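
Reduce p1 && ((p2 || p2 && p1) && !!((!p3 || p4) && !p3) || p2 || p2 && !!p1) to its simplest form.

p1 && p2

p1 && ((p2 || p2 && p1) && !!((!p3 || p4) && !p3) || p2 || p2 && !!p1)
= p1 && ((p2 || p2 && p1) && (!p3 || p4) && !p3 || p2 || p2 && !!p1)   — double negation
= p1 && ((p2 || p2 && p1) && !p3 || p2 || p2 && !!p1)   — absorption
= p1 && ((p2 || p2 && p1) && !p3 || p2 || p2 && p1)   — double negation
= p1 && (p2 || p2 && p1)   — absorption
= p1 && p2   — absorption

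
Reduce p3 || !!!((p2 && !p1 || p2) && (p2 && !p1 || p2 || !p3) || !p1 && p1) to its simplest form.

p3 || !p2

p3 || !!!((p2 && !p1 || p2) && (p2 && !p1 || p2 || !p3) || !p1 && p1)
= p3 || !!!(p2 && !p1 || p2 || !p1 && p1)   [absorption]
= p3 || !!!(p2 && !p1 || p2)   [complement / identity]
= p3 || !!!p2   [absorption]
= p3 || !p2   [double negation]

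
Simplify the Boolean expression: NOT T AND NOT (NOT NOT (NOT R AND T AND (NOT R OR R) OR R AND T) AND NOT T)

NOT T

NOT T AND NOT (NOT NOT (NOT R AND T AND (NOT R OR R) OR R AND T) AND NOT T)
= NOT T AND NOT (NOT NOT (NOT R AND T OR R AND T) AND NOT T)
= NOT T AND NOT (NOT NOT T AND NOT T)
= NOT T AND (NOT T OR T)
= NOT T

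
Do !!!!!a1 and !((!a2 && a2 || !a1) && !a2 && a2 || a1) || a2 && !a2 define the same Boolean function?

Yes

E1: !!!!!a1
    = !!!a1
    = !a1
E2: !((!a2 && a2 || !a1) && !a2 && a2 || a1) || a2 && !a2
    = !((!a2 && a2 || !a1) && !a2 && a2 || a1)
    = !(!a2 && a2 || a1)
    = !a1
Both reduce to !a1, so they are equivalent.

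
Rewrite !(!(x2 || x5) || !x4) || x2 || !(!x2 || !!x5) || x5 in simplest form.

x2 || x5

!(!(x2 || x5) || !x4) || x2 || !(!x2 || !!x5) || x5
= !(!(x2 || x5) || !x4) || x2 || x2 && !x5 || x5
= !(!(x2 || x5) || !x4) || x2 || x5
= (x2 || x5) && x4 || x2 || x5
= x2 || x5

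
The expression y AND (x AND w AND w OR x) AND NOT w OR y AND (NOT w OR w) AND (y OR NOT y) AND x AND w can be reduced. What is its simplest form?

y AND x

y AND (x AND w AND w OR x) AND NOT w OR y AND (NOT w OR w) AND (y OR NOT y) AND x AND w
= y AND (x AND w AND w OR x) AND NOT w OR y AND (y OR NOT y) AND x AND w
= y AND (x AND w AND w OR x) AND NOT w OR y AND x AND w
= y AND (x AND w OR x) AND NOT w OR y AND x AND w
= y AND x AND NOT w OR y AND x AND w
= y AND x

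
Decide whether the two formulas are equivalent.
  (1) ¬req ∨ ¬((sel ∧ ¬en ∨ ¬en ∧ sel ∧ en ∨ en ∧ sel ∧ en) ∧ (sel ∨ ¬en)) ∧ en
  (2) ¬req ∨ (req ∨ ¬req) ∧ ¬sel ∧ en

E1: ¬req ∨ ¬((sel ∧ ¬en ∨ ¬en ∧ sel ∧ en ∨ en ∧ sel ∧ en) ∧ (sel ∨ ¬en)) ∧ en
    = ¬req ∨ ¬((sel ∧ ¬en ∨ sel ∧ en) ∧ (sel ∨ ¬en)) ∧ en
    = ¬req ∨ ¬(sel ∧ (sel ∨ ¬en)) ∧ en
    = ¬req ∨ ¬sel ∧ en
E2: ¬req ∨ (req ∨ ¬req) ∧ ¬sel ∧ en
    = ¬req ∨ ¬sel ∧ en
Both reduce to ¬req ∨ ¬sel ∧ en, so they are equivalent.

Yes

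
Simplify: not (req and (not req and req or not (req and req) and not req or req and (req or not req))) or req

not (req and (not req and req or not (req and req) and not req or req and (req or not req))) or req
= not (req and (not req and req or not (req and req) and not req or req)) or req   [complement / identity]
= not (req and (not req and req or not req and not req or req)) or req   [idempotence]
= not (req and (not req or req)) or req   [distribution]
= not req or req   [complement / identity]
= True   [complement]

True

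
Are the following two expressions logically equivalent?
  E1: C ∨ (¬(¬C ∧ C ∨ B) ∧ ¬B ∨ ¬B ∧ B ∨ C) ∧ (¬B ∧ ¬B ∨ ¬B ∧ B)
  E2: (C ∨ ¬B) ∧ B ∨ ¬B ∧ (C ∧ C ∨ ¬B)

E1: C ∨ (¬(¬C ∧ C ∨ B) ∧ ¬B ∨ ¬B ∧ B ∨ C) ∧ (¬B ∧ ¬B ∨ ¬B ∧ B)
    = C ∨ (¬B ∧ ¬B ∨ ¬B ∧ B ∨ C) ∧ (¬B ∧ ¬B ∨ ¬B ∧ B)   [complement / identity]
    = C ∨ ¬B ∧ ¬B ∨ ¬B ∧ B   [absorption]
    = C ∨ ¬B   [distribution]
E2: (C ∨ ¬B) ∧ B ∨ ¬B ∧ (C ∧ C ∨ ¬B)
    = (C ∨ ¬B) ∧ B ∨ ¬B ∧ (C ∨ ¬B)   [idempotence]
    = C ∨ ¬B   [distribution]
Both reduce to C ∨ ¬B, so they are equivalent.

Yes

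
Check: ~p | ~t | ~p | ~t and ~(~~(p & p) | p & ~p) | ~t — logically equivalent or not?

E1: ~p | ~t | ~p | ~t
    = ~p | ~t
E2: ~(~~(p & p) | p & ~p) | ~t
    = ~(p & p | p & ~p) | ~t
    = ~p | ~t
Both reduce to ~p | ~t, so they are equivalent.

Yes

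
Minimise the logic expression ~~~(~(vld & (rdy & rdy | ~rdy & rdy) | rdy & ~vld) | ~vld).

rdy & vld

~~~(~(vld & (rdy & rdy | ~rdy & rdy) | rdy & ~vld) | ~vld)
= ~~~(~(vld & rdy | rdy & ~vld) | ~vld)
= ~~~(~rdy | ~vld)
= ~~(rdy & vld)
= rdy & vld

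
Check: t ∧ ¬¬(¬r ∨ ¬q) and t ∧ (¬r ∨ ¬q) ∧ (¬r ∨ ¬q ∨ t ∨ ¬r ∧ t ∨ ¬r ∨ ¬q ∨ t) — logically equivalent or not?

E1: t ∧ ¬¬(¬r ∨ ¬q)
    = t ∧ (¬r ∨ ¬q)   — double negation
E2: t ∧ (¬r ∨ ¬q) ∧ (¬r ∨ ¬q ∨ t ∨ ¬r ∧ t ∨ ¬r ∨ ¬q ∨ t)
    = t ∧ (¬r ∨ ¬q) ∧ (¬r ∨ ¬q ∨ t ∨ ¬r ∨ ¬q ∨ t)   — absorption
    = t ∧ (¬r ∨ ¬q) ∧ (¬r ∨ ¬q ∨ t)   — idempotence
    = t ∧ (¬r ∨ ¬q)   — absorption
Both reduce to t ∧ (¬r ∨ ¬q), so they are equivalent.

Yes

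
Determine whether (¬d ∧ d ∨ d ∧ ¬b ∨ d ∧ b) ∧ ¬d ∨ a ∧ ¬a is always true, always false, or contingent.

always false

(¬d ∧ d ∨ d ∧ ¬b ∨ d ∧ b) ∧ ¬d ∨ a ∧ ¬a
= (¬d ∧ d ∨ d ∧ ¬b ∨ d ∧ b) ∧ ¬d   (complement / identity)
= (d ∧ ¬b ∨ d ∧ b) ∧ ¬d   (complement / identity)
= d ∧ ¬d   (distribution)
= False   (complement)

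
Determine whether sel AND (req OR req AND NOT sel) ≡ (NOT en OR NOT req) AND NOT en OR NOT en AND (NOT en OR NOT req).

No

E1: sel AND (req OR req AND NOT sel)
    = sel AND req
E2: (NOT en OR NOT req) AND NOT en OR NOT en AND (NOT en OR NOT req)
    = NOT en AND (NOT en OR NOT req OR NOT en OR NOT req)
    = NOT en AND (NOT en OR NOT req)
    = NOT en
These differ: at en=0, req=0, sel=0, E1 = 0 but E2 = 1.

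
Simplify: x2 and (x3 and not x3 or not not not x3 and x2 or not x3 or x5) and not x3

x2 and (x3 and not x3 or not not not x3 and x2 or not x3 or x5) and not x3
= x2 and (x3 and not x3 or not x3 and x2 or not x3 or x5) and not x3   — double negation
= x2 and (x3 and not x3 or not x3 or x5) and not x3   — absorption
= x2 and (not x3 or x5) and not x3   — complement / identity
= x2 and not x3   — absorption

x2 and not x3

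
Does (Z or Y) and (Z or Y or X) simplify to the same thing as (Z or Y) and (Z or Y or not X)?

E1: (Z or Y) and (Z or Y or X)
    = Z or Y   [absorption]
E2: (Z or Y) and (Z or Y or not X)
    = Z or Y   [absorption]
Both reduce to Z or Y, so they are equivalent.

Yes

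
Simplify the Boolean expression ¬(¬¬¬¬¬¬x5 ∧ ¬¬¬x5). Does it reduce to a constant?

True

¬(¬¬¬¬¬¬x5 ∧ ¬¬¬x5)
= ¬(¬¬¬¬x5 ∧ ¬¬¬x5)   (double negation)
= ¬(¬¬¬¬x5 ∧ ¬x5)   (double negation)
= ¬(¬¬x5 ∧ ¬x5)   (double negation)
= ¬x5 ∨ x5   (De Morgan)
= True   (complement)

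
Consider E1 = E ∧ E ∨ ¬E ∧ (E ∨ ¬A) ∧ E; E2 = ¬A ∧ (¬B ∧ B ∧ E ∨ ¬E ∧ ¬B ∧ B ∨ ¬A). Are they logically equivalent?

No

E1: E ∧ E ∨ ¬E ∧ (E ∨ ¬A) ∧ E
    = E ∧ E ∨ ¬E ∧ E   [absorption]
    = E   [distribution]
E2: ¬A ∧ (¬B ∧ B ∧ E ∨ ¬E ∧ ¬B ∧ B ∨ ¬A)
    = ¬A ∧ (¬B ∧ B ∨ ¬A)   [distribution]
    = ¬A ∧ ¬A   [complement / identity]
    = ¬A   [idempotence]
These differ: at A=1, B=0, E=1, E1 = 1 but E2 = 0.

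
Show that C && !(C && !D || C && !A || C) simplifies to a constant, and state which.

C && !(C && !D || C && !A || C)
= C && !(C && !D || C)
= C && !C
= false

false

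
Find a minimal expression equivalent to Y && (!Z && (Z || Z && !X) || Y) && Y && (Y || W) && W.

Y && (!Z && (Z || Z && !X) || Y) && Y && (Y || W) && W
= Y && (!Z && Z || Y) && Y && (Y || W) && W
= Y && Y && Y && (Y || W) && W
= Y && Y && Y && W
= Y && Y && W
= Y && W

Y && W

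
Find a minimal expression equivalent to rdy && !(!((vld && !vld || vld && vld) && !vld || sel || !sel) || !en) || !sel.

rdy && en || !sel

rdy && !(!((vld && !vld || vld && vld) && !vld || sel || !sel) || !en) || !sel
= rdy && ((vld && !vld || vld && vld) && !vld || sel || !sel) && en || !sel   — De Morgan
= rdy && (vld && !vld || sel || !sel) && en || !sel   — distribution
= rdy && (sel || !sel) && en || !sel   — complement / identity
= rdy && en || !sel   — complement / identity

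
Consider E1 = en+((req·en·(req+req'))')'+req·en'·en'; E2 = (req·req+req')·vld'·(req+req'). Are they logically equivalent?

No

E1: en+((req·en·(req+req'))')'+req·en'·en'
    = en+((req·en)')'+req·en'·en'   [complement / identity]
    = en+req·en+req·en'·en'   [double negation]
    = en+req·en+req·en'   [idempotence]
    = en+req   [distribution]
E2: (req·req+req')·vld'·(req+req')
    = (req·req+req')·vld'   [complement / identity]
    = (req+req')·vld'   [idempotence]
    = vld'   [complement / identity]
These differ: at en=1, req=1, vld=1, E1 = 1 but E2 = 0.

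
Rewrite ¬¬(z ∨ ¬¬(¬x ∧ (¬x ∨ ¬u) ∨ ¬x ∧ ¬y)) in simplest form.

z ∨ ¬x

¬¬(z ∨ ¬¬(¬x ∧ (¬x ∨ ¬u) ∨ ¬x ∧ ¬y))
= ¬¬(z ∨ ¬x ∧ (¬x ∨ ¬u) ∨ ¬x ∧ ¬y)   — double negation
= z ∨ ¬x ∧ (¬x ∨ ¬u) ∨ ¬x ∧ ¬y   — double negation
= z ∨ ¬x ∨ ¬x ∧ ¬y   — absorption
= z ∨ ¬x   — absorption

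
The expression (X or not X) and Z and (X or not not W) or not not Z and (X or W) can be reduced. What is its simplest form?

(X or not X) and Z and (X or not not W) or not not Z and (X or W)
= (X or not X) and Z and (X or W) or not not Z and (X or W)   — double negation
= (X or not X) and Z and (X or W) or Z and (X or W)   — double negation
= Z and (X or W) or Z and (X or W)   — complement / identity
= Z and (X or W)   — idempotence

Z and (X or W)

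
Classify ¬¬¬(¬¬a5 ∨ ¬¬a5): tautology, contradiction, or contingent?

¬¬¬(¬¬a5 ∨ ¬¬a5)
= ¬¬¬¬¬a5   [idempotence]
= ¬¬¬a5   [double negation]
= ¬a5   [double negation]
This depends on a5, so it is not a constant.

contingent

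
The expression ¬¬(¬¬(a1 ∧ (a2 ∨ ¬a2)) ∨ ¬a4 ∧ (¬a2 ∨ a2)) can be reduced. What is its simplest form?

¬¬(¬¬(a1 ∧ (a2 ∨ ¬a2)) ∨ ¬a4 ∧ (¬a2 ∨ a2))
= ¬¬(¬¬(a1 ∧ (a2 ∨ ¬a2)) ∨ ¬a4)
= ¬¬(a1 ∧ (a2 ∨ ¬a2)) ∨ ¬a4
= a1 ∧ (a2 ∨ ¬a2) ∨ ¬a4
= a1 ∨ ¬a4

a1 ∨ ¬a4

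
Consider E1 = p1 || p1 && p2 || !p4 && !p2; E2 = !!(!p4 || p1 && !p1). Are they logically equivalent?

E1: p1 || p1 && p2 || !p4 && !p2
    = p1 || !p4 && !p2
E2: !!(!p4 || p1 && !p1)
    = !!!p4
    = !p4
These differ: at p1=1, p2=0, p4=1, E1 = 1 but E2 = 0.

No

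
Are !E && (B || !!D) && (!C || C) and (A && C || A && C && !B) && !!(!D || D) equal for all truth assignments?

E1: !E && (B || !!D) && (!C || C)
    = !E && (B || D) && (!C || C)   (double negation)
    = !E && (B || D)   (complement / identity)
E2: (A && C || A && C && !B) && !!(!D || D)
    = A && C && !!(!D || D)   (absorption)
    = A && C && (!D || D)   (double negation)
    = A && C   (complement / identity)
These differ: at A=0, B=0, C=0, D=1, E=0, E1 = 1 but E2 = 0.

No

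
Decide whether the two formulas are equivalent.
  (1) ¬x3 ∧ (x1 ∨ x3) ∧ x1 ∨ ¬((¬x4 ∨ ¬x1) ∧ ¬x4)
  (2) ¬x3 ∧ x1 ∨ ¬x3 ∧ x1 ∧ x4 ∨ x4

Yes

E1: ¬x3 ∧ (x1 ∨ x3) ∧ x1 ∨ ¬((¬x4 ∨ ¬x1) ∧ ¬x4)
    = ¬x3 ∧ x1 ∨ ¬((¬x4 ∨ ¬x1) ∧ ¬x4)
    = ¬x3 ∧ x1 ∨ ¬¬x4
    = ¬x3 ∧ x1 ∨ x4
E2: ¬x3 ∧ x1 ∨ ¬x3 ∧ x1 ∧ x4 ∨ x4
    = ¬x3 ∧ x1 ∨ x4
Both reduce to ¬x3 ∧ x1 ∨ x4, so they are equivalent.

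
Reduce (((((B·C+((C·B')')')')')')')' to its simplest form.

(((((B·C+((C·B')')')')')')')'
= (((((B·C+C·B')')')')')'   [double negation]
= ((((C')')')')'   [distribution]
= ((C')')'   [double negation]
= C'   [double negation]

C'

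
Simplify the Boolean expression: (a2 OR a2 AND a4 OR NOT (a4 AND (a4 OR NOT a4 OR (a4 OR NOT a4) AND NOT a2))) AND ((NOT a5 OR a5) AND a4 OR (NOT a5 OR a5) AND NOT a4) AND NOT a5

(a2 OR NOT a4) AND NOT a5

(a2 OR a2 AND a4 OR NOT (a4 AND (a4 OR NOT a4 OR (a4 OR NOT a4) AND NOT a2))) AND ((NOT a5 OR a5) AND a4 OR (NOT a5 OR a5) AND NOT a4) AND NOT a5
= (a2 OR a2 AND a4 OR NOT (a4 AND (a4 OR NOT a4 OR (a4 OR NOT a4) AND NOT a2))) AND (NOT a5 OR a5) AND NOT a5
= (a2 OR NOT (a4 AND (a4 OR NOT a4 OR (a4 OR NOT a4) AND NOT a2))) AND (NOT a5 OR a5) AND NOT a5
= (a2 OR NOT (a4 AND (a4 OR NOT a4))) AND (NOT a5 OR a5) AND NOT a5
= (a2 OR NOT a4) AND (NOT a5 OR a5) AND NOT a5
= (a2 OR NOT a4) AND NOT a5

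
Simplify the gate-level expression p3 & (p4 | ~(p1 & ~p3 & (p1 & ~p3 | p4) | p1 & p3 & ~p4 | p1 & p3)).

p3 & (p4 | ~(p1 & ~p3 & (p1 & ~p3 | p4) | p1 & p3 & ~p4 | p1 & p3))
= p3 & (p4 | ~(p1 & ~p3 & (p1 & ~p3 | p4) | p1 & p3))
= p3 & (p4 | ~(p1 & ~p3 | p1 & p3))
= p3 & (p4 | ~p1)

p3 & (p4 | ~p1)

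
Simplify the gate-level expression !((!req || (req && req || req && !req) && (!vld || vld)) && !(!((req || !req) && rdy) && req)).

!((!req || (req && req || req && !req) && (!vld || vld)) && !(!((req || !req) && rdy) && req))
= !((!req || req && (!vld || vld)) && !(!((req || !req) && rdy) && req))
= !((!req || req) && !(!((req || !req) && rdy) && req))
= !((!req || req) && !(!rdy && req))
= !!(!rdy && req)
= !rdy && req

!rdy && req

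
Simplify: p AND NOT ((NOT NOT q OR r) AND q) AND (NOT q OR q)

p AND NOT q

p AND NOT ((NOT NOT q OR r) AND q) AND (NOT q OR q)
= p AND NOT ((q OR r) AND q) AND (NOT q OR q)   — double negation
= p AND NOT ((q OR r) AND q)   — complement / identity
= p AND NOT q   — absorption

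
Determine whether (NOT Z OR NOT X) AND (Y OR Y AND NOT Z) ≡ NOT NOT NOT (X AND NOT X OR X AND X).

No

E1: (NOT Z OR NOT X) AND (Y OR Y AND NOT Z)
    = (NOT Z OR NOT X) AND Y   [absorption]
E2: NOT NOT NOT (X AND NOT X OR X AND X)
    = NOT (X AND NOT X OR X AND X)   [double negation]
    = NOT X   [distribution]
These differ: at X=0, Y=0, Z=0, E1 = 0 but E2 = 1.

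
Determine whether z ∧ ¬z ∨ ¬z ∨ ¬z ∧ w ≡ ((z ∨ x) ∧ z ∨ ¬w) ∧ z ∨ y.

No

E1: z ∧ ¬z ∨ ¬z ∨ ¬z ∧ w
    = z ∧ ¬z ∨ ¬z   (absorption)
    = ¬z   (complement / identity)
E2: ((z ∨ x) ∧ z ∨ ¬w) ∧ z ∨ y
    = (z ∨ ¬w) ∧ z ∨ y   (absorption)
    = z ∨ y   (absorption)
These differ: at w=0, x=0, y=1, z=1, E1 = 0 but E2 = 1.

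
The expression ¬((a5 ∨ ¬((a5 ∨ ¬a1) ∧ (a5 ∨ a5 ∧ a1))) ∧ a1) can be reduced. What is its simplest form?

¬a1

¬((a5 ∨ ¬((a5 ∨ ¬a1) ∧ (a5 ∨ a5 ∧ a1))) ∧ a1)
= ¬((a5 ∨ ¬((a5 ∨ ¬a1) ∧ a5)) ∧ a1)   [absorption]
= ¬((a5 ∨ ¬a5) ∧ a1)   [absorption]
= ¬a1   [complement / identity]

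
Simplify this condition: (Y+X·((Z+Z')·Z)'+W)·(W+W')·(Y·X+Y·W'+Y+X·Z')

Y+X·Z'

(Y+X·((Z+Z')·Z)'+W)·(W+W')·(Y·X+Y·W'+Y+X·Z')
= (Y+X·Z'+W)·(W+W')·(Y·X+Y·W'+Y+X·Z')   — complement / identity
= (Y+X·Z'+W)·(Y·X+Y·W'+Y+X·Z')   — complement / identity
= (Y+X·Z'+W)·(Y·X+Y+X·Z')   — absorption
= (Y+X·Z'+W)·(Y+X·Z')   — absorption
= Y+X·Z'   — absorption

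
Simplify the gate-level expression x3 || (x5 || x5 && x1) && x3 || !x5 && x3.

x3 || (x5 || x5 && x1) && x3 || !x5 && x3
= x3 || x5 && x3 || !x5 && x3
= x3 || x3
= x3

x3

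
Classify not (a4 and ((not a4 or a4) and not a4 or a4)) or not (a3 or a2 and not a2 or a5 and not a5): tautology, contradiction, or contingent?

contingent

not (a4 and ((not a4 or a4) and not a4 or a4)) or not (a3 or a2 and not a2 or a5 and not a5)
= not (a4 and ((not a4 or a4) and not a4 or a4)) or not (a3 or a2 and not a2)   (complement / identity)
= not (a4 and (not a4 or a4)) or not (a3 or a2 and not a2)   (complement / identity)
= not a4 or not (a3 or a2 and not a2)   (complement / identity)
= not a4 or not a3   (complement / identity)
This depends on a3, a4, so it is not a constant.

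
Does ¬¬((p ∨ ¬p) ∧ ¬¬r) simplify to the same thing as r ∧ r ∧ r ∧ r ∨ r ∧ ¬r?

E1: ¬¬((p ∨ ¬p) ∧ ¬¬r)
    = ¬¬¬¬r
    = ¬¬r
    = r
E2: r ∧ r ∧ r ∧ r ∨ r ∧ ¬r
    = r ∧ r ∨ r ∧ ¬r
    = r
Both reduce to r, so they are equivalent.

Yes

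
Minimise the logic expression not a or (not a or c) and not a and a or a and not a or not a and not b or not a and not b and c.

not a or (not a or c) and not a and a or a and not a or not a and not b or not a and not b and c
= not a or (not a or c) and not a and a or not a and not b or not a and not b and c   (complement / identity)
= not a or not a and a or not a and not b or not a and not b and c   (absorption)
= not a or not a and not b or not a and not b and c   (complement / identity)
= not a or not a and not b   (absorption)
= not a   (absorption)

not a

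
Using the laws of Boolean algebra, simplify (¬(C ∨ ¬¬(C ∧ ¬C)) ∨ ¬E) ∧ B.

(¬(C ∨ ¬¬(C ∧ ¬C)) ∨ ¬E) ∧ B
= (¬(C ∨ C ∧ ¬C) ∨ ¬E) ∧ B   (double negation)
= (¬C ∨ ¬E) ∧ B   (complement / identity)

(¬C ∨ ¬E) ∧ B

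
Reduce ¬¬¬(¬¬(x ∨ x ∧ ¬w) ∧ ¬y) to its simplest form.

¬x ∨ y

¬¬¬(¬¬(x ∨ x ∧ ¬w) ∧ ¬y)
= ¬¬¬(¬¬x ∧ ¬y)   [absorption]
= ¬¬(¬x ∨ y)   [De Morgan]
= ¬x ∨ y   [double negation]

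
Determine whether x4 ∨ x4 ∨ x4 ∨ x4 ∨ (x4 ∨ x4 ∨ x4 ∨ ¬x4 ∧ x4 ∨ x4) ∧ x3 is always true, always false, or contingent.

x4 ∨ x4 ∨ x4 ∨ x4 ∨ (x4 ∨ x4 ∨ x4 ∨ ¬x4 ∧ x4 ∨ x4) ∧ x3
= x4 ∨ x4 ∨ x4 ∨ x4 ∨ (x4 ∨ x4 ∨ x4 ∨ x4) ∧ x3   (complement / identity)
= x4 ∨ x4 ∨ x4 ∨ x4   (absorption)
= x4 ∨ x4   (idempotence)
= x4   (idempotence)
This depends on x4, so it is not a constant.

contingent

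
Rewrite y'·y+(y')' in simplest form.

y

y'·y+(y')'
= (y')'   (complement / identity)
= y   (double negation)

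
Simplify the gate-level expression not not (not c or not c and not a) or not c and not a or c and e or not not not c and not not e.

not c or e

not not (not c or not c and not a) or not c and not a or c and e or not not not c and not not e
= not not (not c or not c and not a) or not c and not a or c and e or not not not c and e   [double negation]
= not not not c or not c and not a or c and e or not not not c and e   [absorption]
= not not not c or not c and not a or c and e or not c and e   [double negation]
= not not not c or not c and not a or e   [distribution]
= not c or not c and not a or e   [double negation]
= not c or e   [absorption]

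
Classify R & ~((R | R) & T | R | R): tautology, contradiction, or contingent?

contradiction

R & ~((R | R) & T | R | R)
= R & ~(R | R)   — absorption
= R & ~R   — idempotence
= 0   — complement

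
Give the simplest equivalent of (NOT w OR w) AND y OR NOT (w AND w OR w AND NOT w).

(NOT w OR w) AND y OR NOT (w AND w OR w AND NOT w)
= y OR NOT (w AND w OR w AND NOT w)
= y OR NOT w

y OR NOT w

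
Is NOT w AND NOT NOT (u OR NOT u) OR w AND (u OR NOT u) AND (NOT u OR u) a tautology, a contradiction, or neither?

tautology

NOT w AND NOT NOT (u OR NOT u) OR w AND (u OR NOT u) AND (NOT u OR u)
= NOT w AND NOT NOT (u OR NOT u) OR w AND (u OR NOT u)
= NOT w AND (u OR NOT u) OR w AND (u OR NOT u)
= u OR NOT u
= TRUE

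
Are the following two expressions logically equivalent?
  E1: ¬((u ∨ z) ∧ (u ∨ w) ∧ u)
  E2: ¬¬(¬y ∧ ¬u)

No

E1: ¬((u ∨ z) ∧ (u ∨ w) ∧ u)
    = ¬((u ∨ z) ∧ u)   — absorption
    = ¬u   — absorption
E2: ¬¬(¬y ∧ ¬u)
    = ¬y ∧ ¬u   — double negation
These differ: at u=0, w=0, y=1, z=0, E1 = 1 but E2 = 0.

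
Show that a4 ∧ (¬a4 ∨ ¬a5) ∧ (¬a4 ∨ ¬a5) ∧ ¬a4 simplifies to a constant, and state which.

a4 ∧ (¬a4 ∨ ¬a5) ∧ (¬a4 ∨ ¬a5) ∧ ¬a4
= a4 ∧ (¬a4 ∨ ¬a5) ∧ ¬a4   — absorption
= a4 ∧ ¬a4   — absorption
= False   — complement

False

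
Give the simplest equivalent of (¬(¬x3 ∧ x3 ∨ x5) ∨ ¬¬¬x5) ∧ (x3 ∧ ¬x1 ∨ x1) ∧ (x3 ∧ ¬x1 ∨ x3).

¬x5 ∧ x3

(¬(¬x3 ∧ x3 ∨ x5) ∨ ¬¬¬x5) ∧ (x3 ∧ ¬x1 ∨ x1) ∧ (x3 ∧ ¬x1 ∨ x3)
= (¬(¬x3 ∧ x3 ∨ x5) ∨ ¬¬¬x5) ∧ (x3 ∧ ¬x1 ∨ x1 ∧ x3)   — distribution
= (¬(¬x3 ∧ x3 ∨ x5) ∨ ¬¬¬x5) ∧ x3   — distribution
= (¬(¬x3 ∧ x3 ∨ x5) ∨ ¬x5) ∧ x3   — double negation
= (¬x5 ∨ ¬x5) ∧ x3   — complement / identity
= ¬x5 ∧ x3   — idempotence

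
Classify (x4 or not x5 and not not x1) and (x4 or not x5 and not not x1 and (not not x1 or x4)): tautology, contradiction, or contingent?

contingent

(x4 or not x5 and not not x1) and (x4 or not x5 and not not x1 and (not not x1 or x4))
= (x4 or not x5 and not not x1) and (x4 or not x5 and not not x1)   [absorption]
= x4 or not x5 and not not x1   [idempotence]
= x4 or not x5 and x1   [double negation]
This depends on x1, x4, x5, so it is not a constant.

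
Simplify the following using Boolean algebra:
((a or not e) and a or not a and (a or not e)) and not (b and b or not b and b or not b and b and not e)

(a or not e) and not b

((a or not e) and a or not a and (a or not e)) and not (b and b or not b and b or not b and b and not e)
= ((a or not e) and a or not a and (a or not e)) and not (b and b or not b and b)   (absorption)
= ((a or not e) and a or not a and (a or not e)) and not b   (distribution)
= (a or not e) and not b   (distribution)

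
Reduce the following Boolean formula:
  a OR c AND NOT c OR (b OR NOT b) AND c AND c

a OR c AND NOT c OR (b OR NOT b) AND c AND c
= a OR c AND NOT c OR c AND c   (complement / identity)
= a OR c   (distribution)

a OR c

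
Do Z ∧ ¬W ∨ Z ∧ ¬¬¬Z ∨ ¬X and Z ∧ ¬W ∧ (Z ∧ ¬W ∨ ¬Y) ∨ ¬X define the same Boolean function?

Yes

E1: Z ∧ ¬W ∨ Z ∧ ¬¬¬Z ∨ ¬X
    = Z ∧ ¬W ∨ Z ∧ ¬Z ∨ ¬X   (double negation)
    = Z ∧ ¬W ∨ ¬X   (complement / identity)
E2: Z ∧ ¬W ∧ (Z ∧ ¬W ∨ ¬Y) ∨ ¬X
    = Z ∧ ¬W ∨ ¬X   (absorption)
Both reduce to Z ∧ ¬W ∨ ¬X, so they are equivalent.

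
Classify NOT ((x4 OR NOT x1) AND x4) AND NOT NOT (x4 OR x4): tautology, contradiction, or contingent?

NOT ((x4 OR NOT x1) AND x4) AND NOT NOT (x4 OR x4)
= NOT ((x4 OR NOT x1) AND x4) AND (x4 OR x4)
= NOT x4 AND (x4 OR x4)
= NOT x4 AND x4
= FALSE

contradiction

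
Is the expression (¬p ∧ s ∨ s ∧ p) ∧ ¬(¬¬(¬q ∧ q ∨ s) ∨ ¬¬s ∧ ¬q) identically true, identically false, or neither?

(¬p ∧ s ∨ s ∧ p) ∧ ¬(¬¬(¬q ∧ q ∨ s) ∨ ¬¬s ∧ ¬q)
= (¬p ∧ s ∨ s ∧ p) ∧ ¬(¬¬s ∨ ¬¬s ∧ ¬q)   — complement / identity
= s ∧ ¬(¬¬s ∨ ¬¬s ∧ ¬q)   — distribution
= s ∧ ¬¬¬s   — absorption
= s ∧ ¬s   — double negation
= False   — complement

identically false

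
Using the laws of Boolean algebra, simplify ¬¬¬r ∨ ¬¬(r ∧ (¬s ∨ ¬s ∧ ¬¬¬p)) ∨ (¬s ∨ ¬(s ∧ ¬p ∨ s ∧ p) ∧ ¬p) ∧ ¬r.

¬¬¬r ∨ ¬¬(r ∧ (¬s ∨ ¬s ∧ ¬¬¬p)) ∨ (¬s ∨ ¬(s ∧ ¬p ∨ s ∧ p) ∧ ¬p) ∧ ¬r
= ¬¬¬r ∨ ¬¬(r ∧ (¬s ∨ ¬s ∧ ¬p)) ∨ (¬s ∨ ¬(s ∧ ¬p ∨ s ∧ p) ∧ ¬p) ∧ ¬r   (double negation)
= ¬¬¬r ∨ ¬¬(r ∧ (¬s ∨ ¬s ∧ ¬p)) ∨ (¬s ∨ ¬s ∧ ¬p) ∧ ¬r   (distribution)
= ¬¬¬r ∨ r ∧ (¬s ∨ ¬s ∧ ¬p) ∨ (¬s ∨ ¬s ∧ ¬p) ∧ ¬r   (double negation)
= ¬¬¬r ∨ ¬s ∨ ¬s ∧ ¬p   (distribution)
= ¬¬¬r ∨ ¬s   (absorption)
= ¬r ∨ ¬s   (double negation)

¬r ∨ ¬s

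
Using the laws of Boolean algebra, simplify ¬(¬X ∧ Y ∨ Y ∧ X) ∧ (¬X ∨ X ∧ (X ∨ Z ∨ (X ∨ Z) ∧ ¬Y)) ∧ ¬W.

¬(¬X ∧ Y ∨ Y ∧ X) ∧ (¬X ∨ X ∧ (X ∨ Z ∨ (X ∨ Z) ∧ ¬Y)) ∧ ¬W
= ¬(¬X ∧ Y ∨ Y ∧ X) ∧ (¬X ∨ X ∧ (X ∨ Z)) ∧ ¬W   (absorption)
= ¬(¬X ∧ Y ∨ Y ∧ X) ∧ (¬X ∨ X) ∧ ¬W   (absorption)
= ¬(¬X ∧ Y ∨ Y ∧ X) ∧ ¬W   (complement / identity)
= ¬Y ∧ ¬W   (distribution)

¬Y ∧ ¬W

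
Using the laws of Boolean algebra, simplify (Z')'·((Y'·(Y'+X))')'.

Z·Y'

(Z')'·((Y'·(Y'+X))')'
= (Z')'·((Y')')'
= (Z')'·Y'
= Z·Y'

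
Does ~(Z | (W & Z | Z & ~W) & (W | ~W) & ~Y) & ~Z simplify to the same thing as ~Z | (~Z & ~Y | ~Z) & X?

E1: ~(Z | (W & Z | Z & ~W) & (W | ~W) & ~Y) & ~Z
    = ~(Z | (W & Z | Z & ~W) & ~Y) & ~Z   — complement / identity
    = ~(Z | Z & ~Y) & ~Z   — distribution
    = ~Z & ~Z   — absorption
    = ~Z   — idempotence
E2: ~Z | (~Z & ~Y | ~Z) & X
    = ~Z | ~Z & X   — absorption
    = ~Z   — absorption
Both reduce to ~Z, so they are equivalent.

Yes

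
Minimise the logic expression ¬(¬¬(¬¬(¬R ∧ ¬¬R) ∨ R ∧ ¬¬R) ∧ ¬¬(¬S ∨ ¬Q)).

¬(¬¬(¬¬(¬R ∧ ¬¬R) ∨ R ∧ ¬¬R) ∧ ¬¬(¬S ∨ ¬Q))
= ¬(¬¬(¬¬(¬R ∧ ¬¬R) ∨ R ∧ ¬¬R) ∧ ¬(S ∧ Q))   [De Morgan]
= ¬(¬¬(¬R ∧ ¬¬R ∨ R ∧ ¬¬R) ∧ ¬(S ∧ Q))   [double negation]
= ¬(¬¬¬¬R ∧ ¬(S ∧ Q))   [distribution]
= ¬(¬¬R ∧ ¬(S ∧ Q))   [double negation]
= ¬R ∨ S ∧ Q   [De Morgan]

¬R ∨ S ∧ Q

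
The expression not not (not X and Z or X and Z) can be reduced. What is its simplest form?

Z

not not (not X and Z or X and Z)
= not not Z   [distribution]
= Z   [double negation]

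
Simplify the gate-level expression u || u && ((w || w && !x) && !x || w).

u || u && ((w || w && !x) && !x || w)
= u || u && (w && !x || w)   — absorption
= u || u && w   — absorption
= u   — absorption

u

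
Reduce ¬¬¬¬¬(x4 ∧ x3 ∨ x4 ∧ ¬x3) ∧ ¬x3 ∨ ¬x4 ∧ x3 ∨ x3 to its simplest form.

¬x4 ∨ x3

¬¬¬¬¬(x4 ∧ x3 ∨ x4 ∧ ¬x3) ∧ ¬x3 ∨ ¬x4 ∧ x3 ∨ x3
= ¬¬¬(x4 ∧ x3 ∨ x4 ∧ ¬x3) ∧ ¬x3 ∨ ¬x4 ∧ x3 ∨ x3
= ¬(x4 ∧ x3 ∨ x4 ∧ ¬x3) ∧ ¬x3 ∨ ¬x4 ∧ x3 ∨ x3
= ¬x4 ∧ ¬x3 ∨ ¬x4 ∧ x3 ∨ x3
= ¬x4 ∨ x3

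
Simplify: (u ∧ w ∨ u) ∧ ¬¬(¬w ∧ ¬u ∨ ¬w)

(u ∧ w ∨ u) ∧ ¬¬(¬w ∧ ¬u ∨ ¬w)
= (u ∧ w ∨ u) ∧ ¬¬¬w
= u ∧ ¬¬¬w
= u ∧ ¬w

u ∧ ¬w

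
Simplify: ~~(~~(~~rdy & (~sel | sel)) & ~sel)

~~(~~(~~rdy & (~sel | sel)) & ~sel)
= ~~(~~rdy & (~sel | sel) & ~sel)
= ~~rdy & (~sel | sel) & ~sel
= ~~rdy & ~sel
= rdy & ~sel

rdy & ~sel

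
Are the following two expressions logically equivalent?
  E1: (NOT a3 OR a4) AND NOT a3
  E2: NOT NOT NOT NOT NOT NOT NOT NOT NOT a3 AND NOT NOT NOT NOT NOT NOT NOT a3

E1: (NOT a3 OR a4) AND NOT a3
    = NOT a3   [absorption]
E2: NOT NOT NOT NOT NOT NOT NOT NOT NOT a3 AND NOT NOT NOT NOT NOT NOT NOT a3
    = NOT NOT NOT NOT NOT NOT NOT a3 AND NOT NOT NOT NOT NOT NOT NOT a3   [double negation]
    = NOT NOT NOT NOT NOT NOT NOT a3   [idempotence]
    = NOT NOT NOT NOT NOT a3   [double negation]
    = NOT NOT NOT a3   [double negation]
    = NOT a3   [double negation]
Both reduce to NOT a3, so they are equivalent.

Yes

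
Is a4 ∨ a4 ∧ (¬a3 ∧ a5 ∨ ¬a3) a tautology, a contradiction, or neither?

neither

a4 ∨ a4 ∧ (¬a3 ∧ a5 ∨ ¬a3)
= a4 ∨ a4 ∧ ¬a3   [absorption]
= a4   [absorption]
This depends on a4, so it is not a constant.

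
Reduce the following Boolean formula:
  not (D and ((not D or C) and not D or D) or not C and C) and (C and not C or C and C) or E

not D and C or E

not (D and ((not D or C) and not D or D) or not C and C) and (C and not C or C and C) or E
= not (D and (not D or D) or not C and C) and (C and not C or C and C) or E   — absorption
= not (D and (not D or D) or not C and C) and C or E   — distribution
= not (D and (not D or D)) and C or E   — complement / identity
= not D and C or E   — complement / identity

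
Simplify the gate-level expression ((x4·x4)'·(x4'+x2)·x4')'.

((x4·x4)'·(x4'+x2)·x4')'
= (x4'·(x4'+x2)·x4')'   (idempotence)
= (x4'·x4')'   (absorption)
= x4+x4   (De Morgan)
= x4   (idempotence)

x4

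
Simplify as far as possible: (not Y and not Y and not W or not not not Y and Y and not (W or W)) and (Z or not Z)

not W and not Y

(not Y and not Y and not W or not not not Y and Y and not (W or W)) and (Z or not Z)
= (not Y and not Y and not W or not not not Y and Y and not W) and (Z or not Z)   — idempotence
= (not Y and not Y and not W or not Y and Y and not W) and (Z or not Z)   — double negation
= not W and (not Y and not Y or not Y and Y) and (Z or not Z)   — distribution
= not W and not Y and (Z or not Z)   — distribution
= not W and not Y   — complement / identity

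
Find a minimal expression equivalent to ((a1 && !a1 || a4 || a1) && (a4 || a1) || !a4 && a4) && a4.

((a1 && !a1 || a4 || a1) && (a4 || a1) || !a4 && a4) && a4
= ((a4 || a1) && (a4 || a1) || !a4 && a4) && a4   [complement / identity]
= (a4 || a1) && (a4 || a1) && a4   [complement / identity]
= (a4 || a1) && a4   [idempotence]
= a4   [absorption]

a4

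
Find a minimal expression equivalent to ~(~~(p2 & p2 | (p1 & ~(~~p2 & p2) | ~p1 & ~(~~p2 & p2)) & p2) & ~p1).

~(~~(p2 & p2 | (p1 & ~(~~p2 & p2) | ~p1 & ~(~~p2 & p2)) & p2) & ~p1)
= ~(~~(p2 & p2 | ~(~~p2 & p2) & p2) & ~p1)   (distribution)
= ~(p2 & p2 | ~(~~p2 & p2) & p2) | p1   (De Morgan)
= ~(p2 & p2 | ~(p2 & p2) & p2) | p1   (double negation)
= ~(p2 & p2 | ~p2 & p2) | p1   (idempotence)
= ~p2 | p1   (distribution)

~p2 | p1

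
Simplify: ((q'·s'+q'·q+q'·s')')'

((q'·s'+q'·q+q'·s')')'
= ((q'·s'+q'·s')')'   (complement / identity)
= q'·s'+q'·s'   (double negation)
= q'·s'   (idempotence)

q'·s'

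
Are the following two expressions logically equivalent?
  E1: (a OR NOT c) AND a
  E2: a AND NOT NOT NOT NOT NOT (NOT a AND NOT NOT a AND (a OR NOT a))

E1: (a OR NOT c) AND a
    = a   — absorption
E2: a AND NOT NOT NOT NOT NOT (NOT a AND NOT NOT a AND (a OR NOT a))
    = a AND NOT NOT NOT (NOT a AND NOT NOT a AND (a OR NOT a))   — double negation
    = a AND NOT (NOT a AND NOT NOT a AND (a OR NOT a))   — double negation
    = a AND NOT (NOT a AND NOT NOT a)   — complement / identity
    = a AND (a OR NOT a)   — De Morgan
    = a   — complement / identity
Both reduce to a, so they are equivalent.

Yes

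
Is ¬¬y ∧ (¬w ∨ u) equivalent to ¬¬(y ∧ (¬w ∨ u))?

Yes

E1: ¬¬y ∧ (¬w ∨ u)
    = y ∧ (¬w ∨ u)   [double negation]
E2: ¬¬(y ∧ (¬w ∨ u))
    = y ∧ (¬w ∨ u)   [double negation]
Both reduce to y ∧ (¬w ∨ u), so they are equivalent.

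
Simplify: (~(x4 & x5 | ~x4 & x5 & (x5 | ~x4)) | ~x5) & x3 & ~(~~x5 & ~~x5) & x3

~x5 & x3

(~(x4 & x5 | ~x4 & x5 & (x5 | ~x4)) | ~x5) & x3 & ~(~~x5 & ~~x5) & x3
= (~(x4 & x5 | ~x4 & x5) | ~x5) & x3 & ~(~~x5 & ~~x5) & x3   — absorption
= (~(x4 & x5 | ~x4 & x5) | ~x5) & x3 & (~x5 | ~x5) & x3   — De Morgan
= (~x5 | ~x5) & x3 & (~x5 | ~x5) & x3   — distribution
= (~x5 | ~x5) & x3   — idempotence
= ~x5 & x3   — idempotence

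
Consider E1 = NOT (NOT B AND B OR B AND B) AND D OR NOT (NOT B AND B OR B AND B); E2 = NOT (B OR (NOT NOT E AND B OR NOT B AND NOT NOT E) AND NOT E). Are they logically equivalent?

Yes

E1: NOT (NOT B AND B OR B AND B) AND D OR NOT (NOT B AND B OR B AND B)
    = NOT (NOT B AND B OR B AND B)   (absorption)
    = NOT B   (distribution)
E2: NOT (B OR (NOT NOT E AND B OR NOT B AND NOT NOT E) AND NOT E)
    = NOT (B OR NOT NOT E AND NOT E)   (distribution)
    = NOT (B OR E AND NOT E)   (double negation)
    = NOT B   (complement / identity)
Both reduce to NOT B, so they are equivalent.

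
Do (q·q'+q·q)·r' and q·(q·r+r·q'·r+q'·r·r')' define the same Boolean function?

E1: (q·q'+q·q)·r'
    = q·r'   (distribution)
E2: q·(q·r+r·q'·r+q'·r·r')'
    = q·(q·r+q'·r)'   (distribution)
    = q·r'   (distribution)
Both reduce to q·r', so they are equivalent.

Yes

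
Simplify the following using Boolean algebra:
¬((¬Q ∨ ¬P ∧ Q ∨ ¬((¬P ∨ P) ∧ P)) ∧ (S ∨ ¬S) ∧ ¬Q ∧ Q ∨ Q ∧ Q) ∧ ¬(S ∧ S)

¬Q ∧ ¬S

¬((¬Q ∨ ¬P ∧ Q ∨ ¬((¬P ∨ P) ∧ P)) ∧ (S ∨ ¬S) ∧ ¬Q ∧ Q ∨ Q ∧ Q) ∧ ¬(S ∧ S)
= ¬((¬Q ∨ ¬P ∧ Q ∨ ¬P) ∧ (S ∨ ¬S) ∧ ¬Q ∧ Q ∨ Q ∧ Q) ∧ ¬(S ∧ S)   — complement / identity
= ¬((¬Q ∨ ¬P) ∧ (S ∨ ¬S) ∧ ¬Q ∧ Q ∨ Q ∧ Q) ∧ ¬(S ∧ S)   — absorption
= ¬((¬Q ∨ ¬P) ∧ (S ∨ ¬S) ∧ ¬Q ∧ Q ∨ Q ∧ Q) ∧ ¬S   — idempotence
= ¬((¬Q ∨ ¬P) ∧ ¬Q ∧ Q ∨ Q ∧ Q) ∧ ¬S   — complement / identity
= ¬(¬Q ∧ Q ∨ Q ∧ Q) ∧ ¬S   — absorption
= ¬Q ∧ ¬S   — distribution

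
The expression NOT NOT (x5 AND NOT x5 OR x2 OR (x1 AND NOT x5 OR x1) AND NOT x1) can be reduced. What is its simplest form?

NOT NOT (x5 AND NOT x5 OR x2 OR (x1 AND NOT x5 OR x1) AND NOT x1)
= NOT NOT (x2 OR (x1 AND NOT x5 OR x1) AND NOT x1)   (complement / identity)
= NOT NOT (x2 OR x1 AND NOT x1)   (absorption)
= NOT NOT x2   (complement / identity)
= x2   (double negation)

x2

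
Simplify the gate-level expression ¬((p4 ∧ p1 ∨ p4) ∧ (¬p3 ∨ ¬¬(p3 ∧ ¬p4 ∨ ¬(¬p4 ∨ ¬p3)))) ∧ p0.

¬p4 ∧ p0

¬((p4 ∧ p1 ∨ p4) ∧ (¬p3 ∨ ¬¬(p3 ∧ ¬p4 ∨ ¬(¬p4 ∨ ¬p3)))) ∧ p0
= ¬((p4 ∧ p1 ∨ p4) ∧ (¬p3 ∨ p3 ∧ ¬p4 ∨ ¬(¬p4 ∨ ¬p3))) ∧ p0   — double negation
= ¬(p4 ∧ (¬p3 ∨ p3 ∧ ¬p4 ∨ ¬(¬p4 ∨ ¬p3))) ∧ p0   — absorption
= ¬(p4 ∧ (¬p3 ∨ p3 ∧ ¬p4 ∨ p4 ∧ p3)) ∧ p0   — De Morgan
= ¬(p4 ∧ (¬p3 ∨ p3)) ∧ p0   — distribution
= ¬p4 ∧ p0   — complement / identity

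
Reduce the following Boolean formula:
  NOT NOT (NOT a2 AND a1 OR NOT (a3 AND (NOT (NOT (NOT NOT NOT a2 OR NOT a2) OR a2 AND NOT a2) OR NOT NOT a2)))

NOT a2 AND a1 OR NOT a3

NOT NOT (NOT a2 AND a1 OR NOT (a3 AND (NOT (NOT (NOT NOT NOT a2 OR NOT a2) OR a2 AND NOT a2) OR NOT NOT a2)))
= NOT NOT (NOT a2 AND a1 OR NOT (a3 AND (NOT (NOT NOT a2 AND a2 OR a2 AND NOT a2) OR NOT NOT a2)))   (De Morgan)
= NOT NOT (NOT a2 AND a1 OR NOT (a3 AND (NOT (NOT NOT a2 AND a2 OR a2 AND NOT a2) OR a2)))   (double negation)
= NOT NOT (NOT a2 AND a1 OR NOT (a3 AND (NOT (a2 AND a2 OR a2 AND NOT a2) OR a2)))   (double negation)
= NOT NOT (NOT a2 AND a1 OR NOT (a3 AND (NOT a2 OR a2)))   (distribution)
= NOT NOT (NOT a2 AND a1 OR NOT a3)   (complement / identity)
= NOT a2 AND a1 OR NOT a3   (double negation)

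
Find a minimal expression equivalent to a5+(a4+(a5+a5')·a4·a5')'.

a5+a4'

a5+(a4+(a5+a5')·a4·a5')'
= a5+(a4+a4·a5')'   — complement / identity
= a5+a4'   — absorption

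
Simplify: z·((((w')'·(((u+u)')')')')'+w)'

z·w'

z·((((w')'·(((u+u)')')')')'+w)'
= z·((w'+((u+u)')')'+w)'   — De Morgan
= z·(w·(u+u)'+w)'   — De Morgan
= z·(w·u'+w)'   — idempotence
= z·w'   — absorption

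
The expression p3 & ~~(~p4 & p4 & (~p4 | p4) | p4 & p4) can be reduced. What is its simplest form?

p3 & p4

p3 & ~~(~p4 & p4 & (~p4 | p4) | p4 & p4)
= p3 & ~~(~p4 & p4 | p4 & p4)   (complement / identity)
= p3 & (~p4 & p4 | p4 & p4)   (double negation)
= p3 & p4   (distribution)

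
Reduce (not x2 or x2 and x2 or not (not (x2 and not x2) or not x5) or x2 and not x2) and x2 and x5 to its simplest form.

(not x2 or x2 and x2 or not (not (x2 and not x2) or not x5) or x2 and not x2) and x2 and x5
= (not x2 or x2 and x2 or x2 and not x2 and x5 or x2 and not x2) and x2 and x5   — De Morgan
= (not x2 or x2 and x2 or x2 and not x2) and x2 and x5   — absorption
= (not x2 or x2) and x2 and x5   — distribution
= x2 and x5   — complement / identity

x2 and x5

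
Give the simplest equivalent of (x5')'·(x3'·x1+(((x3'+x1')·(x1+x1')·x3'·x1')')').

x5·x3'

(x5')'·(x3'·x1+(((x3'+x1')·(x1+x1')·x3'·x1')')')
= x5·(x3'·x1+(((x3'+x1')·(x1+x1')·x3'·x1')')')   (double negation)
= x5·(x3'·x1+(x3'+x1')·(x1+x1')·x3'·x1')   (double negation)
= x5·(x3'·x1+(x3'+x1')·x3'·x1')   (complement / identity)
= x5·(x3'·x1+x3'·x1')   (absorption)
= x5·x3'   (distribution)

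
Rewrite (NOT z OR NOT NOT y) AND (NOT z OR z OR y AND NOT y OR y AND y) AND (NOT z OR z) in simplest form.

(NOT z OR NOT NOT y) AND (NOT z OR z OR y AND NOT y OR y AND y) AND (NOT z OR z)
= (NOT z OR NOT NOT y) AND (NOT z OR z OR y) AND (NOT z OR z)
= (NOT z OR NOT NOT y) AND (NOT z OR z)
= NOT z OR NOT NOT y
= NOT z OR y

NOT z OR y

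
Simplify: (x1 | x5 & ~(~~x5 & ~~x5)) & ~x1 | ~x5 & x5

0

(x1 | x5 & ~(~~x5 & ~~x5)) & ~x1 | ~x5 & x5
= (x1 | x5 & (~x5 | ~x5)) & ~x1 | ~x5 & x5   (De Morgan)
= (x1 | x5 & (~x5 | ~x5)) & ~x1   (complement / identity)
= (x1 | x5 & ~x5) & ~x1   (idempotence)
= x1 & ~x1   (complement / identity)
= 0   (complement)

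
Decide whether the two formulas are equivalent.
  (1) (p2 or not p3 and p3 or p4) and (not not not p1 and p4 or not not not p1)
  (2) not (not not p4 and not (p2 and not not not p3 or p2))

No

E1: (p2 or not p3 and p3 or p4) and (not not not p1 and p4 or not not not p1)
    = (p2 or not p3 and p3 or p4) and not not not p1   — absorption
    = (p2 or p4) and not not not p1   — complement / identity
    = (p2 or p4) and not p1   — double negation
E2: not (not not p4 and not (p2 and not not not p3 or p2))
    = not (not not p4 and not (p2 and not p3 or p2))   — double negation
    = not (not not p4 and not p2)   — absorption
    = not p4 or p2   — De Morgan
These differ: at p1=1, p2=0, p3=0, p4=0, E1 = 0 but E2 = 1.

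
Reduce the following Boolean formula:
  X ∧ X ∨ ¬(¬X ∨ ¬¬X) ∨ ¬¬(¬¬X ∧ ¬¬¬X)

X

X ∧ X ∨ ¬(¬X ∨ ¬¬X) ∨ ¬¬(¬¬X ∧ ¬¬¬X)
= X ∧ X ∨ ¬(¬X ∨ ¬¬X) ∨ ¬(¬X ∨ ¬¬X)   — De Morgan
= X ∧ X ∨ ¬(¬X ∨ ¬¬X)   — idempotence
= X ∧ X ∨ X ∧ ¬X   — De Morgan
= X   — distribution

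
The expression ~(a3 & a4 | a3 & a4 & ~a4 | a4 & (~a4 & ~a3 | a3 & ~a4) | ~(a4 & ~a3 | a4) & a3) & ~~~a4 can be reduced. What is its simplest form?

~(a3 & a4 | a3 & a4 & ~a4 | a4 & (~a4 & ~a3 | a3 & ~a4) | ~(a4 & ~a3 | a4) & a3) & ~~~a4
= ~(a3 & a4 | a4 & (~a4 & ~a3 | a3 & ~a4) | ~(a4 & ~a3 | a4) & a3) & ~~~a4   (absorption)
= ~(a3 & a4 | a4 & ~a4 | ~(a4 & ~a3 | a4) & a3) & ~~~a4   (distribution)
= ~(a3 & a4 | ~(a4 & ~a3 | a4) & a3) & ~~~a4   (complement / identity)
= ~(a3 & a4 | ~a4 & a3) & ~~~a4   (absorption)
= ~(a3 & a4 | ~a4 & a3) & ~a4   (double negation)
= ~a3 & ~a4   (distribution)

~a3 & ~a4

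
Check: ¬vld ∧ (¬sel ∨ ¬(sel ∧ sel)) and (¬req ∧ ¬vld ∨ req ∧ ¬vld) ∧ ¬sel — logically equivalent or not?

Yes

E1: ¬vld ∧ (¬sel ∨ ¬(sel ∧ sel))
    = ¬vld ∧ (¬sel ∨ ¬sel)   — idempotence
    = ¬vld ∧ ¬sel   — idempotence
E2: (¬req ∧ ¬vld ∨ req ∧ ¬vld) ∧ ¬sel
    = ¬vld ∧ ¬sel   — distribution
Both reduce to ¬vld ∧ ¬sel, so they are equivalent.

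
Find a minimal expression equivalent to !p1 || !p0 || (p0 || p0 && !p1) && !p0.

!p1 || !p0 || (p0 || p0 && !p1) && !p0
= !p1 || !p0 || p0 && !p0   — absorption
= !p1 || !p0   — complement / identity

!p1 || !p0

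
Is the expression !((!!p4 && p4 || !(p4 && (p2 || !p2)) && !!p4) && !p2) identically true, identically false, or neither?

!((!!p4 && p4 || !(p4 && (p2 || !p2)) && !!p4) && !p2)
= !((!!p4 && p4 || !p4 && !!p4) && !p2)   (complement / identity)
= !(!!p4 && !p2)   (distribution)
= !p4 || p2   (De Morgan)
This depends on p2, p4, so it is not a constant.

neither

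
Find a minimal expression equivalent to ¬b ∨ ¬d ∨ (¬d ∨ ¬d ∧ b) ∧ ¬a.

¬b ∨ ¬d

¬b ∨ ¬d ∨ (¬d ∨ ¬d ∧ b) ∧ ¬a
= ¬b ∨ ¬d ∨ ¬d ∧ ¬a   — absorption
= ¬b ∨ ¬d   — absorption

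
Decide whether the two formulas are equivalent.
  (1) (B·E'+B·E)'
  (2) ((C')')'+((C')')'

E1: (B·E'+B·E)'
    = B'   — distribution
E2: ((C')')'+((C')')'
    = ((C')')'   — idempotence
    = C'   — double negation
These differ: at B=0, C=1, E=0, E1 = 1 but E2 = 0.

No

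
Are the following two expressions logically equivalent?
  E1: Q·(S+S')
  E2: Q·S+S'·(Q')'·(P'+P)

E1: Q·(S+S')
    = Q   (complement / identity)
E2: Q·S+S'·(Q')'·(P'+P)
    = Q·S+S'·(Q')'   (complement / identity)
    = Q·S+S'·Q   (double negation)
    = Q   (distribution)
Both reduce to Q, so they are equivalent.

Yes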